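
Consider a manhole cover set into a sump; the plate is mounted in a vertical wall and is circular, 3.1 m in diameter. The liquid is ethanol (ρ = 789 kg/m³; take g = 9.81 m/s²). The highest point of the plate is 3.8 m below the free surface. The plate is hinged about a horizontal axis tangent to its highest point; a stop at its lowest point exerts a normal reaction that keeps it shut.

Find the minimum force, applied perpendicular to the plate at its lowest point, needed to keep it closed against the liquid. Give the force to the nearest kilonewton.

γ = ρg = 789 × 9.81 / 1000 = 7.74009 kN/m³.
The centroid is at the centre, 1.55 m below the top of the plate, so the centroid depth is h_c = 3.8 + 1.55 = 5.35 m.
A = π(1.55)² = 7.54768 m².
Resultant F = γ·h_c·A = 7.74009 × 5.35 × 7.54768 = 312.546 kN.
I_c = πr⁴/4 = π × 1.55⁴/4 = 4.53332 m⁴.
Centre of pressure: y_p = y_c + I_c/(y_c·A) = 5.35 + 4.53332/(5.35 × 7.54768) = 5.35 + 0.112266 = 5.46227 m along the plane.
The resultant acts 1.55 + 0.112266 = 1.66227 m (along the plate) below the hinge at the top edge, so the moment about the hinge is M = F × 1.66227 = 312.546 × 1.66227 = 519.536 kN·m.
A normal force at the bottom, 3.1 m from the hinge, must supply this moment: P = 519.536/3.1 = 167.592 kN.

P ≈ 168 kN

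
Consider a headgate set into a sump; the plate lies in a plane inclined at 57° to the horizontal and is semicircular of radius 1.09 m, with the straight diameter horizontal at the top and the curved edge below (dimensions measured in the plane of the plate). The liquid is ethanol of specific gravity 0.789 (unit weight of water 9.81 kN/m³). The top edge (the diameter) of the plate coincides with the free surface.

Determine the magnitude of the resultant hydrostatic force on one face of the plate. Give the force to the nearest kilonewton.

γ = 0.789 × 9.81 = 7.74009 kN/m³.
Let θ = 57° be the plate's angle to the horizontal; measure y along the incline from where the plane meets the free surface. Vertical depth h = y·sinθ with sinθ = 0.838671.
The centroid of a semicircle lies 4r/(3π) = 0.46261 m from the diameter, here below the top edge, so y_c = 0.46261 m and h_c = 0.46261 × 0.838671 = 0.387978 m.
A = πr²/2 = π × 1.09²/2 = 1.86626 m².
Resultant F = γ·h_c·A = 7.74009 × 0.387978 × 1.86626 = 5.60435 kN.

F ≈ 6 kN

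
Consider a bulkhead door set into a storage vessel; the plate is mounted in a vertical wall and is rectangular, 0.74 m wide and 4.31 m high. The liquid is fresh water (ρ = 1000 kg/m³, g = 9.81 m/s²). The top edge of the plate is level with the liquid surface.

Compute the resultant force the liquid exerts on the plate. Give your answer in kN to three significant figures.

F ≈ 67.4 kN

γ = ρg = 1000 × 9.81 = 9810 N/m³ = 9.81 kN/m³.
The centroid lies 4.31/2 = 2.155 m below the top edge, so the centroid depth is h_c = 2.155 m.
A = 0.74 × 4.31 = 3.1894 m².
Resultant F = γ·h_c·A = 9.81 × 2.155 × 3.1894 = 67.4257 kN.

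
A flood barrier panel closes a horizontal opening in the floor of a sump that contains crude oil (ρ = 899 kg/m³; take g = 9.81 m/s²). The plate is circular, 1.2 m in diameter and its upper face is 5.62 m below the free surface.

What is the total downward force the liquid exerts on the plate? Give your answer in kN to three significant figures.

γ = ρg = 899 × 9.81 / 1000 = 8.81919 kN/m³.
The plate is horizontal, so pressure is uniform at p = γ·h = 8.81919 × 5.62 = 49.5638 kN/m².
A = π(0.6)² = 1.13097 m².
F = p·A = 49.5638 × 1.13097 = 56.0552 kN.

F ≈ 56.1 kN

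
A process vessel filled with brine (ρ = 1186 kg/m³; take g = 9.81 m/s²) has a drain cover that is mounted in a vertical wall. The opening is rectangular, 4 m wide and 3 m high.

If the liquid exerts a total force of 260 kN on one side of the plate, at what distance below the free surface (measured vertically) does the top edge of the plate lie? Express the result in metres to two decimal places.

γ = ρg = 1186 × 9.81 / 1000 = 11.63466 kN/m³.
A = 4 × 3 = 12 m².
From F = γ·h_c·A, the centroid depth is h_c = 260/(11.63466 × 12) = 1.86225 m.
The centroid lies 3/2 = 1.5 m below the top edge, so the top edge sits at h_top = 1.86225 − 1.5 = 0.36225 m below the surface.

d_top ≈ 0.36 m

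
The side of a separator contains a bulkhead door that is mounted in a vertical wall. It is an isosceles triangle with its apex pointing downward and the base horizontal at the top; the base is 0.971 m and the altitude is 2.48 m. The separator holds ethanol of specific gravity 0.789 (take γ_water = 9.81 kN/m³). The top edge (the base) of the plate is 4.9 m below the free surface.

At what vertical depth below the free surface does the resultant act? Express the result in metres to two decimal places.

γ = 0.789 × 9.81 = 7.74009 kN/m³.
With the apex down, the centroid sits h/3 = 2.48/3 = 0.826667 m below the base (the top edge), so the centroid depth is h_c = 4.9 + 0.826667 = 5.72667 m.
A = ½ × 0.971 × 2.48 = 1.20404 m².
Resultant F = γ·h_c·A = 7.74009 × 5.72667 × 1.20404 = 53.369 kN.
I_c = b·h³/36 = 0.971 × 2.48³/36 = 0.411407 m⁴.
Centre of pressure: y_p = y_c + I_c/(y_c·A) = 5.72667 + 0.411407/(5.72667 × 1.20404) = 5.72667 + 0.0596662 = 5.78634 m along the plane.

h_p = 5.79 m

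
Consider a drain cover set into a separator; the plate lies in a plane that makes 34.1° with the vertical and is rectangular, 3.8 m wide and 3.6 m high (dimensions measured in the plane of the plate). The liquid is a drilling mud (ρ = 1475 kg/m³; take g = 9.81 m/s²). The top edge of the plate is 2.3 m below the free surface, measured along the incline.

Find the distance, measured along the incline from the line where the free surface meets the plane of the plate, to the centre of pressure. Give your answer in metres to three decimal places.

γ = ρg = 1475 × 9.81 / 1000 = 14.46975 kN/m³.
The plate makes 34.1° with the vertical, i.e. θ = 90° − 34.1° = 55.9° to the horizontal. Measuring y along the incline from the free-surface line, vertical depth h = y·sinθ with sinθ = 0.828060.
The centroid lies 3.6/2 = 1.8 m below the top edge, so y_c = 2.3 + 1.8 = 4.1 m and h_c = 4.1 × 0.828060 = 3.39505 m.
A = 3.8 × 3.6 = 13.68 m².
Resultant F = γ·h_c·A = 14.46975 × 3.39505 × 13.68 = 672.037 kN.
I_c = b·h³/12 = 3.8 × 3.6³/12 = 14.7744 m⁴.
Centre of pressure: y_p = y_c + I_c/(y_c·A) = 4.1 + 14.7744/(4.1 × 13.68) = 4.1 + 0.263415 = 4.36341 m along the plane.

y_p = 4.363 m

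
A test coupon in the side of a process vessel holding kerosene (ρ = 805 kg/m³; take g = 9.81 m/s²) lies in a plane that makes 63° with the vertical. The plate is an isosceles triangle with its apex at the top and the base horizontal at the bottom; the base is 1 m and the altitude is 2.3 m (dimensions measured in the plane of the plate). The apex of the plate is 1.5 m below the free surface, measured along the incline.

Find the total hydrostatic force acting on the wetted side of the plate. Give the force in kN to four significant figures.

F ≈ 12.51 kN

γ = ρg = 805 × 9.81 / 1000 = 7.89705 kN/m³.
The plate makes 63° with the vertical, i.e. θ = 90° − 63° = 27° to the horizontal. Measuring y along the incline from the free-surface line, vertical depth h = y·sinθ with sinθ = 0.453990.
With the apex up, the centroid sits 2h/3 = 2 × 2.3/3 = 1.53333 m below the apex, so y_c = 1.5 + 1.53333 = 3.03333 m and h_c = 3.03333 × 0.453990 = 1.3771 m.
A = ½ × 1 × 2.3 = 1.15 m².
Resultant F = γ·h_c·A = 7.89705 × 1.3771 × 1.15 = 12.5063 kN.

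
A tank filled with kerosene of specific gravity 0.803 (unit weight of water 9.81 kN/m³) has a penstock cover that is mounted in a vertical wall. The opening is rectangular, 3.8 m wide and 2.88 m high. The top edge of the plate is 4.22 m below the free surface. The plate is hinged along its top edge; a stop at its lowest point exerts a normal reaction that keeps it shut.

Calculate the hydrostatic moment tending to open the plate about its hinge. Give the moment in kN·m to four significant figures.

M ≈ 762.2 kN·m

γ = 0.803 × 9.81 = 7.87743 kN/m³.
The centroid lies 2.88/2 = 1.44 m below the top edge, so the centroid depth is h_c = 4.22 + 1.44 = 5.66 m.
A = 3.8 × 2.88 = 10.944 m².
Resultant F = γ·h_c·A = 7.87743 × 5.66 × 10.944 = 487.952 kN.
I_c = b·h³/12 = 3.8 × 2.88³/12 = 7.56449 m⁴.
Centre of pressure: y_p = y_c + I_c/(y_c·A) = 5.66 + 7.56449/(5.66 × 10.944) = 5.66 + 0.12212 = 5.78212 m along the plane.
The resultant acts 1.44 + 0.12212 = 1.56212 m (along the plate) below the hinge at the top edge, so the moment about the hinge is M = F × 1.56212 = 487.952 × 1.56212 = 762.24 kN·m.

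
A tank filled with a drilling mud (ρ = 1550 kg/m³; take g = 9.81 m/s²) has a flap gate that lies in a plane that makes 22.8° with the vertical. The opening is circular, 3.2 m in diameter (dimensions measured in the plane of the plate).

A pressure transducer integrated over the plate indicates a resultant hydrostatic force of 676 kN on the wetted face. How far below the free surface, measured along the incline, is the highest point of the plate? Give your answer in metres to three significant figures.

y_top ≈ 4.40 m

γ = ρg = 1550 × 9.81 / 1000 = 15.2055 kN/m³.
A = π(1.6)² = 8.04248 m².
From F = γ·h_c·A, the centroid depth is h_c = 676/(15.2055 × 8.04248) = 5.52785 m.
The plate makes 22.8° with the vertical, i.e. θ = 90° − 22.8° = 67.2° to the horizontal. Measuring y along the incline from the free-surface line, vertical depth h = y·sinθ with sinθ = 0.921863.
Along the incline, y_c = h_c/sinθ = 5.52785/0.921863 = 5.99639 m.
The centroid is at the centre, 1.6 m below the top of the plate, so the highest point sits at y_top = 5.99639 − 1.6 = 4.39639 m along the incline.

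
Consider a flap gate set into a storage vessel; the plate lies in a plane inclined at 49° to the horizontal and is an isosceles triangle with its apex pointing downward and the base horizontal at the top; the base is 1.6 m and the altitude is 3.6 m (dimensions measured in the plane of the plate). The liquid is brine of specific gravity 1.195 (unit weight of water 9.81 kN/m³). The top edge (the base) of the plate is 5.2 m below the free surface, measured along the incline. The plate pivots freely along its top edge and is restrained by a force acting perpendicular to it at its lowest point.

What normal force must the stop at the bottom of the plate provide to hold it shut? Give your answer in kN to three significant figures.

γ = 1.195 × 9.81 = 11.72295 kN/m³.
Let θ = 49° be the plate's angle to the horizontal; measure y along the incline from where the plane meets the free surface. Vertical depth h = y·sinθ with sinθ = 0.754710.
With the apex down, the centroid sits h/3 = 3.6/3 = 1.2 m below the base (the top edge), so y_c = 5.2 + 1.2 = 6.4 m and h_c = 6.4 × 0.754710 = 4.83014 m.
A = ½ × 1.6 × 3.6 = 2.88 m².
Resultant F = γ·h_c·A = 11.72295 × 4.83014 × 2.88 = 163.076 kN.
I_c = b·h³/36 = 1.6 × 3.6³/36 = 2.0736 m⁴.
Centre of pressure: y_p = y_c + I_c/(y_c·A) = 6.4 + 2.0736/(6.4 × 2.88) = 6.4 + 0.1125 = 6.5125 m along the plane.
The resultant acts 1.2 + 0.1125 = 1.3125 m (along the plate) below the hinge at the top edge, so the moment about the hinge is M = F × 1.3125 = 163.076 × 1.3125 = 214.037 kN·m.
A normal force at the bottom, 3.6 m from the hinge, must supply this moment: P = 214.037/3.6 = 59.4547 kN.

P ≈ 59.5 kN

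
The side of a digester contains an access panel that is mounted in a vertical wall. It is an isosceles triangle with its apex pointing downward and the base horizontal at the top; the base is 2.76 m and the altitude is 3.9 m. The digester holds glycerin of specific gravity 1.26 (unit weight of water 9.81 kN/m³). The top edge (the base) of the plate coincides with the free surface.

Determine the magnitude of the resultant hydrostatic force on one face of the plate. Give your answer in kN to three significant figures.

F ≈ 86.5 kN

γ = 1.26 × 9.81 = 12.3606 kN/m³.
With the apex down, the centroid sits h/3 = 3.9/3 = 1.3 m below the base (the top edge), so the centroid depth is h_c = 1.3 m.
A = ½ × 2.76 × 3.9 = 5.382 m².
Resultant F = γ·h_c·A = 12.3606 × 1.3 × 5.382 = 86.4822 kN.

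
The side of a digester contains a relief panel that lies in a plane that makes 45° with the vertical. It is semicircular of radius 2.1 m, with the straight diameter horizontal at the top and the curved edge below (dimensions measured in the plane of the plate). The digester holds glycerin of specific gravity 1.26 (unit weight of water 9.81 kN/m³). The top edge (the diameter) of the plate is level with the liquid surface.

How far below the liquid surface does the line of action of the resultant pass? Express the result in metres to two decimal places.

h_p = 0.87 m

γ = 1.26 × 9.81 = 12.3606 kN/m³.
The plate makes 45° with the vertical, i.e. θ = 90° − 45° = 45° to the horizontal. Measuring y along the incline from the free-surface line, vertical depth h = y·sinθ with sinθ = 0.707107.
The centroid of a semicircle lies 4r/(3π) = 0.891268 m from the diameter, here below the top edge, so y_c = 0.891268 m and h_c = 0.891268 × 0.707107 = 0.630222 m.
A = πr²/2 = π × 2.1²/2 = 6.92721 m².
Resultant F = γ·h_c·A = 12.3606 × 0.630222 × 6.92721 = 53.9624 kN.
I_c = (π/8 − 8/(9π))·r⁴ = 0.109757 × 2.1⁴ = 2.13457 m⁴.
Centre of pressure: y_p = y_c + I_c/(y_c·A) = 0.891268 + 2.13457/(0.891268 × 6.92721) = 0.891268 + 0.345735 = 1.237 m along the plane.
Vertically, h_p = y_p·sinθ = 1.237 × 0.707107 = 0.874691 m.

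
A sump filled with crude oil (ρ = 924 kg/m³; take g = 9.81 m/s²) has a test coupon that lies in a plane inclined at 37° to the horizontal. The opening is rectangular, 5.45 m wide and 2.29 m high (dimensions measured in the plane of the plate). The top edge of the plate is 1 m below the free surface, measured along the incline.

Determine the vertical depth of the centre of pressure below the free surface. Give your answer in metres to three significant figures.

γ = ρg = 924 × 9.81 / 1000 = 9.06444 kN/m³.
Let θ = 37° be the plate's angle to the horizontal; measure y along the incline from where the plane meets the free surface. Vertical depth h = y·sinθ with sinθ = 0.601815.
The centroid lies 2.29/2 = 1.145 m below the top edge, so y_c = 1 + 1.145 = 2.145 m and h_c = 2.145 × 0.601815 = 1.29089 m.
A = 5.45 × 2.29 = 12.4805 m².
Resultant F = γ·h_c·A = 9.06444 × 1.29089 × 12.4805 = 146.037 kN.
I_c = b·h³/12 = 5.45 × 2.29³/12 = 5.45408 m⁴.
Centre of pressure: y_p = y_c + I_c/(y_c·A) = 2.145 + 5.45408/(2.145 × 12.4805) = 2.145 + 0.203733 = 2.34873 m along the plane.
Vertically, h_p = y_p·sinθ = 2.34873 × 0.601815 = 1.4135 m.

h_p = 1.41 m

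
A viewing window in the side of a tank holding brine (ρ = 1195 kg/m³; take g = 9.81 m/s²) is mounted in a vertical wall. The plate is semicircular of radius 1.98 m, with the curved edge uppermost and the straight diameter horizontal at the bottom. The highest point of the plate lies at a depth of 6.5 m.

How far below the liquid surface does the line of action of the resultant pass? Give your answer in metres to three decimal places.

γ = ρg = 1195 × 9.81 / 1000 = 11.72295 kN/m³.
The centroid lies 4r/(3π) = 0.840338 m above the diameter, so r − 4r/(3π) = 1.98 − 0.840338 = 1.13966 m below the topmost point, so the centroid depth is h_c = 6.5 + 1.13966 = 7.63966 m.
A = πr²/2 = π × 1.98²/2 = 6.15815 m².
Resultant F = γ·h_c·A = 11.72295 × 7.63966 × 6.15815 = 551.52 kN.
I_c = (π/8 − 8/(9π))·r⁴ = 0.109757 × 1.98⁴ = 1.68691 m⁴.
Centre of pressure: y_p = y_c + I_c/(y_c·A) = 7.63966 + 1.68691/(7.63966 × 6.15815) = 7.63966 + 0.0358565 = 7.67552 m along the plane.

h_p = 7.676 m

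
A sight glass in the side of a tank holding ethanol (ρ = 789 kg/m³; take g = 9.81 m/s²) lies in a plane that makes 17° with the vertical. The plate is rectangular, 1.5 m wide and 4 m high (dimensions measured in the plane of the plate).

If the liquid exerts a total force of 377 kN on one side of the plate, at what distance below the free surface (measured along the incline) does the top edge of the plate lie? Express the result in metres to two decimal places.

y_top ≈ 6.49 m

γ = ρg = 789 × 9.81 / 1000 = 7.74009 kN/m³.
A = 1.5 × 4 = 6 m².
From F = γ·h_c·A, the centroid depth is h_c = 377/(7.74009 × 6) = 8.11791 m.
The plate makes 17° with the vertical, i.e. θ = 90° − 17° = 73° to the horizontal. Measuring y along the incline from the free-surface line, vertical depth h = y·sinθ with sinθ = 0.956305.
Along the incline, y_c = h_c/sinθ = 8.11791/0.956305 = 8.48883 m.
The centroid lies 4/2 = 2 m below the top edge, so the top edge sits at y_top = 8.48883 − 2 = 6.48883 m along the incline.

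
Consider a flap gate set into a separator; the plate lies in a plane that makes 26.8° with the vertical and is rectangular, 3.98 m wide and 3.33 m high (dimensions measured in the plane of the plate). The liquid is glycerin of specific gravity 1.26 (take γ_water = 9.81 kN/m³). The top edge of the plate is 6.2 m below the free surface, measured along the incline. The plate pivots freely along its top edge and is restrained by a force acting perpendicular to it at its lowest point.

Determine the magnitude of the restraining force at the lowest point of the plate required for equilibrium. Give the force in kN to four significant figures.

γ = 1.26 × 9.81 = 12.3606 kN/m³.
The plate makes 26.8° with the vertical, i.e. θ = 90° − 26.8° = 63.2° to the horizontal. Measuring y along the incline from the free-surface line, vertical depth h = y·sinθ with sinθ = 0.892586.
The centroid lies 3.33/2 = 1.665 m below the top edge, so y_c = 6.2 + 1.665 = 7.865 m and h_c = 7.865 × 0.892586 = 7.02019 m.
A = 3.98 × 3.33 = 13.2534 m².
Resultant F = γ·h_c·A = 12.3606 × 7.02019 × 13.2534 = 1150.05 kN.
I_c = b·h³/12 = 3.98 × 3.33³/12 = 12.2471 m⁴.
Centre of pressure: y_p = y_c + I_c/(y_c·A) = 7.865 + 12.2471/(7.865 × 13.2534) = 7.865 + 0.117492 = 7.98249 m along the plane.
The resultant acts 1.665 + 0.117492 = 1.78249 m (along the plate) below the hinge at the top edge, so the moment about the hinge is M = F × 1.78249 = 1150.05 × 1.78249 = 2049.95 kN·m.
A normal force at the bottom, 3.33 m from the hinge, must supply this moment: P = 2049.95/3.33 = 615.601 kN.

P ≈ 615.6 kN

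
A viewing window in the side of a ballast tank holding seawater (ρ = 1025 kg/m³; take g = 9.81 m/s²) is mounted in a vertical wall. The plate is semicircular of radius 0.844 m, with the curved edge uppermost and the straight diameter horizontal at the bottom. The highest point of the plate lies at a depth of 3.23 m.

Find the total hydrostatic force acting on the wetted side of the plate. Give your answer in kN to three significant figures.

γ = ρg = 1025 × 9.81 / 1000 = 10.05525 kN/m³.
The centroid lies 4r/(3π) = 0.358205 m above the diameter, so r − 4r/(3π) = 0.844 − 0.358205 = 0.485795 m below the topmost point, so the centroid depth is h_c = 3.23 + 0.485795 = 3.71579 m.
A = πr²/2 = π × 0.844²/2 = 1.11893 m².
Resultant F = γ·h_c·A = 10.05525 × 3.71579 × 1.11893 = 41.8068 kN.

F ≈ 41.8 kN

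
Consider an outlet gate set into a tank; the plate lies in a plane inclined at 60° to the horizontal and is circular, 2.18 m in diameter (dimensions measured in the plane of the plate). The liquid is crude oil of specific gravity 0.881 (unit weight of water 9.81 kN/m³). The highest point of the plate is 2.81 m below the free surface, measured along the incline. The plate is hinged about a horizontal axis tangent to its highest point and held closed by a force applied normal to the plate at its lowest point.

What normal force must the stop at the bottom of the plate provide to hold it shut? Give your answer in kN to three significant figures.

γ = 0.881 × 9.81 = 8.64261 kN/m³.
Let θ = 60° be the plate's angle to the horizontal; measure y along the incline from where the plane meets the free surface. Vertical depth h = y·sinθ with sinθ = 0.866025.
The centroid is at the centre, 1.09 m below the top of the plate, so y_c = 2.81 + 1.09 = 3.9 m and h_c = 3.9 × 0.866025 = 3.3775 m.
A = π(1.09)² = 3.73253 m².
Resultant F = γ·h_c·A = 8.64261 × 3.3775 × 3.73253 = 108.954 kN.
I_c = πr⁴/4 = π × 1.09⁴/4 = 1.10865 m⁴.
Centre of pressure: y_p = y_c + I_c/(y_c·A) = 3.9 + 1.10865/(3.9 × 3.73253) = 3.9 + 0.0761599 = 3.97616 m along the plane.
The resultant acts 1.09 + 0.0761599 = 1.16616 m (along the plate) below the hinge at the top edge, so the moment about the hinge is M = F × 1.16616 = 108.954 × 1.16616 = 127.058 kN·m.
A normal force at the bottom, 2.18 m from the hinge, must supply this moment: P = 127.058/2.18 = 58.2835 kN.

P ≈ 58.3 kN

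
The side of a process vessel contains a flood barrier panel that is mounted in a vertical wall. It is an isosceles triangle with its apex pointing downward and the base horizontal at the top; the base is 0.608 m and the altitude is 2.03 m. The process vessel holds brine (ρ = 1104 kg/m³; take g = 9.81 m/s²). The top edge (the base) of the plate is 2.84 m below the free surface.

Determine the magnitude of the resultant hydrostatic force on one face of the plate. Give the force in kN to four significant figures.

F ≈ 23.50 kN

γ = ρg = 1104 × 9.81 / 1000 = 10.83024 kN/m³.
With the apex down, the centroid sits h/3 = 2.03/3 = 0.676667 m below the base (the top edge), so the centroid depth is h_c = 2.84 + 0.676667 = 3.51667 m.
A = ½ × 0.608 × 2.03 = 0.61712 m².
Resultant F = γ·h_c·A = 10.83024 × 3.51667 × 0.61712 = 23.5039 kN.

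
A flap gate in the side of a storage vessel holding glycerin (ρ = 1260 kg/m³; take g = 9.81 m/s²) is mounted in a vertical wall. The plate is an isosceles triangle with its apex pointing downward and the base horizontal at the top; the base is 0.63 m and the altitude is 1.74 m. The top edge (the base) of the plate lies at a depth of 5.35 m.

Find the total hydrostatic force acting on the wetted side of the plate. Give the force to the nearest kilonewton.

γ = ρg = 1260 × 9.81 / 1000 = 12.3606 kN/m³.
With the apex down, the centroid sits h/3 = 1.74/3 = 0.58 m below the base (the top edge), so the centroid depth is h_c = 5.35 + 0.58 = 5.93 m.
A = ½ × 0.63 × 1.74 = 0.5481 m².
Resultant F = γ·h_c·A = 12.3606 × 5.93 × 0.5481 = 40.1748 kN.

F ≈ 40 kN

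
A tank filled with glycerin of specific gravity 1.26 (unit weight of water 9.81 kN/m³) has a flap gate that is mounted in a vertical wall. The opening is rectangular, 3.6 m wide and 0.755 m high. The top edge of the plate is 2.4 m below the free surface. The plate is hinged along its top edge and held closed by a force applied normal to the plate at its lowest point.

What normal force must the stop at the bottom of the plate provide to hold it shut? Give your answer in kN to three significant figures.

P ≈ 48.8 kN

γ = 1.26 × 9.81 = 12.3606 kN/m³.
The centroid lies 0.755/2 = 0.3775 m below the top edge, so the centroid depth is h_c = 2.4 + 0.3775 = 2.7775 m.
A = 3.6 × 0.755 = 2.718 m².
Resultant F = γ·h_c·A = 12.3606 × 2.7775 × 2.718 = 93.3132 kN.
I_c = b·h³/12 = 3.6 × 0.755³/12 = 0.129111 m⁴.
Centre of pressure: y_p = y_c + I_c/(y_c·A) = 2.7775 + 0.129111/(2.7775 × 2.718) = 2.7775 + 0.0171025 = 2.7946 m along the plane.
The resultant acts 0.3775 + 0.0171025 = 0.394603 m (along the plate) below the hinge at the top edge, so the moment about the hinge is M = F × 0.394603 = 93.3132 × 0.394603 = 36.8217 kN·m.
A normal force at the bottom, 0.755 m from the hinge, must supply this moment: P = 36.8217/0.755 = 48.7705 kN.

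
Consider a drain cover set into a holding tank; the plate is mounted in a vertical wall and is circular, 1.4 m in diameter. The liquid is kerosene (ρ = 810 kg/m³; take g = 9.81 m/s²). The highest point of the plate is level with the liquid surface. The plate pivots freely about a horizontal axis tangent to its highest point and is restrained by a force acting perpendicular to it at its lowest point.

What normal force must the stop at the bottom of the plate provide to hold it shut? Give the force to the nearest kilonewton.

P ≈ 5 kN

γ = ρg = 810 × 9.81 / 1000 = 7.9461 kN/m³.
The centroid is at the centre, 0.7 m below the top of the plate, so the centroid depth is h_c = 0.7 m.
A = π(0.7)² = 1.53938 m².
Resultant F = γ·h_c·A = 7.9461 × 0.7 × 1.53938 = 8.56245 kN.
I_c = πr⁴/4 = π × 0.7⁴/4 = 0.188574 m⁴.
Centre of pressure: y_p = y_c + I_c/(y_c·A) = 0.7 + 0.188574/(0.7 × 1.53938) = 0.7 + 0.175 = 0.875 m along the plane.
The resultant acts 0.7 + 0.175 = 0.875 m (along the plate) below the hinge at the top edge, so the moment about the hinge is M = F × 0.875 = 8.56245 × 0.875 = 7.49214 kN·m.
A normal force at the bottom, 1.4 m from the hinge, must supply this moment: P = 7.49214/1.4 = 5.35153 kN.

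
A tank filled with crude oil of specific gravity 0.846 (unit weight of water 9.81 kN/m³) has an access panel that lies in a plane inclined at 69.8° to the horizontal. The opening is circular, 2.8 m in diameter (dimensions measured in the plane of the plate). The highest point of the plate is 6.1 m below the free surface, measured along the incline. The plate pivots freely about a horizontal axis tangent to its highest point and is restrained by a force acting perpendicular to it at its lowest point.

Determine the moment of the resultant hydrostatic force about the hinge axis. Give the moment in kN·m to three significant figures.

M ≈ 527 kN·m

γ = 0.846 × 9.81 = 8.29926 kN/m³.
Let θ = 69.8° be the plate's angle to the horizontal; measure y along the incline from where the plane meets the free surface. Vertical depth h = y·sinθ with sinθ = 0.938493.
The centroid is at the centre, 1.4 m below the top of the plate, so y_c = 6.1 + 1.4 = 7.5 m and h_c = 7.5 × 0.938493 = 7.0387 m.
A = π(1.4)² = 6.15752 m².
Resultant F = γ·h_c·A = 8.29926 × 7.0387 × 6.15752 = 359.698 kN.
I_c = πr⁴/4 = π × 1.4⁴/4 = 3.01719 m⁴.
Centre of pressure: y_p = y_c + I_c/(y_c·A) = 7.5 + 3.01719/(7.5 × 6.15752) = 7.5 + 0.0653334 = 7.56533 m along the plane.
The resultant acts 1.4 + 0.0653334 = 1.46533 m (along the plate) below the hinge at the top edge, so the moment about the hinge is M = F × 1.46533 = 359.698 × 1.46533 = 527.076 kN·m.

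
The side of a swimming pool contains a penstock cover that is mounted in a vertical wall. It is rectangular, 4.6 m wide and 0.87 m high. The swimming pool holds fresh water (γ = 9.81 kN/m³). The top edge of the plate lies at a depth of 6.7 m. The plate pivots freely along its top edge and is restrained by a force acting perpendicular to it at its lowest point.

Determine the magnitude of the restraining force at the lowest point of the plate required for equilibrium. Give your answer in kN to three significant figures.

P ≈ 143 kN

γ = 9.81 kN/m³.
The centroid lies 0.87/2 = 0.435 m below the top edge, so the centroid depth is h_c = 6.7 + 0.435 = 7.135 m.
A = 4.6 × 0.87 = 4.002 m².
Resultant F = γ·h_c·A = 9.81 × 7.135 × 4.002 = 280.117 kN.
I_c = b·h³/12 = 4.6 × 0.87³/12 = 0.252426 m⁴.
Centre of pressure: y_p = y_c + I_c/(y_c·A) = 7.135 + 0.252426/(7.135 × 4.002) = 7.135 + 0.00884022 = 7.14384 m along the plane.
The resultant acts 0.435 + 0.00884022 = 0.44384 m (along the plate) below the hinge at the top edge, so the moment about the hinge is M = F × 0.44384 = 280.117 × 0.44384 = 124.327 kN·m.
A normal force at the bottom, 0.87 m from the hinge, must supply this moment: P = 124.327/0.87 = 142.905 kN.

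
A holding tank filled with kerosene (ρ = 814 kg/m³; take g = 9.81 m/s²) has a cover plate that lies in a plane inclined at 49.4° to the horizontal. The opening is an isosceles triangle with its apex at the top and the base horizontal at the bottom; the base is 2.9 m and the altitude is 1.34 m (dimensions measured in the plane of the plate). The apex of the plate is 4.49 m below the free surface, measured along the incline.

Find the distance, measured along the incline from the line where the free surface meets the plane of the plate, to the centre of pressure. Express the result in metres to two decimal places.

y_p = 5.40 m

γ = ρg = 814 × 9.81 / 1000 = 7.98534 kN/m³.
Let θ = 49.4° be the plate's angle to the horizontal; measure y along the incline from where the plane meets the free surface. Vertical depth h = y·sinθ with sinθ = 0.759271.
With the apex up, the centroid sits 2h/3 = 2 × 1.34/3 = 0.893333 m below the apex, so y_c = 4.49 + 0.893333 = 5.38333 m and h_c = 5.38333 × 0.759271 = 4.08741 m.
A = ½ × 2.9 × 1.34 = 1.943 m².
Resultant F = γ·h_c·A = 7.98534 × 4.08741 × 1.943 = 63.4183 kN.
I_c = b·h³/36 = 2.9 × 1.34³/36 = 0.193825 m⁴.
Centre of pressure: y_p = y_c + I_c/(y_c·A) = 5.38333 + 0.193825/(5.38333 × 1.943) = 5.38333 + 0.0185305 = 5.40186 m along the plane.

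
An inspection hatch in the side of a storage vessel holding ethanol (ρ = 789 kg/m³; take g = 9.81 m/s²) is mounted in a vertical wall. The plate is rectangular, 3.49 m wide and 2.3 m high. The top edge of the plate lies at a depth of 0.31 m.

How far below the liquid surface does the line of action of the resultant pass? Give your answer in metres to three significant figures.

γ = ρg = 789 × 9.81 / 1000 = 7.74009 kN/m³.
The centroid lies 2.3/2 = 1.15 m below the top edge, so the centroid depth is h_c = 0.31 + 1.15 = 1.46 m.
A = 3.49 × 2.3 = 8.027 m².
Resultant F = γ·h_c·A = 7.74009 × 1.46 × 8.027 = 90.7094 kN.
I_c = b·h³/12 = 3.49 × 2.3³/12 = 3.53857 m⁴.
Centre of pressure: y_p = y_c + I_c/(y_c·A) = 1.46 + 3.53857/(1.46 × 8.027) = 1.46 + 0.301941 = 1.76194 m along the plane.

h_p = 1.76 m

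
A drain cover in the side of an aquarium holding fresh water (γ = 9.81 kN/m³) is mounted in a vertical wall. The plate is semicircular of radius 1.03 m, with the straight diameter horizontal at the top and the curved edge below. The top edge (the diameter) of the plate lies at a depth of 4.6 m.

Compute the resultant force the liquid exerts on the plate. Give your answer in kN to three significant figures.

γ = 9.81 kN/m³.
The centroid of a semicircle lies 4r/(3π) = 0.437146 m from the diameter, here below the top edge, so the centroid depth is h_c = 4.6 + 0.437146 = 5.03715 m.
A = πr²/2 = π × 1.03²/2 = 1.66646 m².
Resultant F = γ·h_c·A = 9.81 × 5.03715 × 1.66646 = 82.3472 kN.

F ≈ 82.3 kN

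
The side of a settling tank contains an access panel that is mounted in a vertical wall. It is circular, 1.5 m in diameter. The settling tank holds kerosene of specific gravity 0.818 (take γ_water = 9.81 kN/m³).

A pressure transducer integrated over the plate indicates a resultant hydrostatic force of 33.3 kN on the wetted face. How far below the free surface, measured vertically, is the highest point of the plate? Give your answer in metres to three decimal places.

d_top ≈ 1.598 m

γ = 0.818 × 9.81 = 8.02458 kN/m³.
A = π(0.75)² = 1.76715 m².
From F = γ·h_c·A, the centroid depth is h_c = 33.3/(8.02458 × 1.76715) = 2.34827 m.
The centroid is at the centre, 0.75 m below the top of the plate, so the highest point sits at h_top = 2.34827 − 0.75 = 1.59827 m below the surface.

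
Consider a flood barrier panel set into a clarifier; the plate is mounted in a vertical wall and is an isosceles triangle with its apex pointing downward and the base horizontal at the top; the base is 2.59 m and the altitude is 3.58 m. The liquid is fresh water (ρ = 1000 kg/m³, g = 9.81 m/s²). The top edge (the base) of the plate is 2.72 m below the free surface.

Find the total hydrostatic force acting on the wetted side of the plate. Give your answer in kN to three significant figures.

F ≈ 178 kN

γ = ρg = 1000 × 9.81 = 9810 N/m³ = 9.81 kN/m³.
With the apex down, the centroid sits h/3 = 3.58/3 = 1.19333 m below the base (the top edge), so the centroid depth is h_c = 2.72 + 1.19333 = 3.91333 m.
A = ½ × 2.59 × 3.58 = 4.6361 m².
Resultant F = γ·h_c·A = 9.81 × 3.91333 × 4.6361 = 177.979 kN.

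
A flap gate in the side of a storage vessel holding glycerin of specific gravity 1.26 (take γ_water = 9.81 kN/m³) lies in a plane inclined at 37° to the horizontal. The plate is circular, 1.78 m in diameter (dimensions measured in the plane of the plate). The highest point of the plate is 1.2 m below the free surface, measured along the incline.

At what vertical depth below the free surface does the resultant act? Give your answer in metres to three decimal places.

h_p = 1.315 m

γ = 1.26 × 9.81 = 12.3606 kN/m³.
Let θ = 37° be the plate's angle to the horizontal; measure y along the incline from where the plane meets the free surface. Vertical depth h = y·sinθ with sinθ = 0.601815.
The centroid is at the centre, 0.89 m below the top of the plate, so y_c = 1.2 + 0.89 = 2.09 m and h_c = 2.09 × 0.601815 = 1.25779 m.
A = π(0.89)² = 2.48846 m².
Resultant F = γ·h_c·A = 12.3606 × 1.25779 × 2.48846 = 38.6882 kN.
I_c = πr⁴/4 = π × 0.89⁴/4 = 0.492776 m⁴.
Centre of pressure: y_p = y_c + I_c/(y_c·A) = 2.09 + 0.492776/(2.09 × 2.48846) = 2.09 + 0.0947486 = 2.18475 m along the plane.
Vertically, h_p = y_p·sinθ = 2.18475 × 0.601815 = 1.31482 m.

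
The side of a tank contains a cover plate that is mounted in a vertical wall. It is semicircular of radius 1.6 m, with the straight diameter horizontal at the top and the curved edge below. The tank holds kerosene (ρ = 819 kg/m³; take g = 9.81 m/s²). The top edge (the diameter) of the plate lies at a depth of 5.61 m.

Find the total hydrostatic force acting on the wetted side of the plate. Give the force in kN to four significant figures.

F ≈ 203.2 kN

γ = ρg = 819 × 9.81 / 1000 = 8.03439 kN/m³.
The centroid of a semicircle lies 4r/(3π) = 0.679061 m from the diameter, here below the top edge, so the centroid depth is h_c = 5.61 + 0.679061 = 6.28906 m.
A = πr²/2 = π × 1.6²/2 = 4.02124 m².
Resultant F = γ·h_c·A = 8.03439 × 6.28906 × 4.02124 = 203.188 kN.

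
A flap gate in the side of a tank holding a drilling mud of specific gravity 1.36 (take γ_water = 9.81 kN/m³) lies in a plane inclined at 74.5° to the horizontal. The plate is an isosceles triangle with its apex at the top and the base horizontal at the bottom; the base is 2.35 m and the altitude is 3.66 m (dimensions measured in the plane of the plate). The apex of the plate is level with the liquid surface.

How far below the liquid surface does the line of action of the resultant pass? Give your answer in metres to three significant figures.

γ = 1.36 × 9.81 = 13.3416 kN/m³.
Let θ = 74.5° be the plate's angle to the horizontal; measure y along the incline from where the plane meets the free surface. Vertical depth h = y·sinθ with sinθ = 0.963630.
With the apex up, the centroid sits 2h/3 = 2 × 3.66/3 = 2.44 m below the apex, so y_c = 2.44 m and h_c = 2.44 × 0.963630 = 2.35126 m.
A = ½ × 2.35 × 3.66 = 4.3005 m².
Resultant F = γ·h_c·A = 13.3416 × 2.35126 × 4.3005 = 134.905 kN.
I_c = b·h³/36 = 2.35 × 3.66³/36 = 3.20043 m⁴.
Centre of pressure: y_p = y_c + I_c/(y_c·A) = 2.44 + 3.20043/(2.44 × 4.3005) = 2.44 + 0.305 = 2.745 m along the plane.
Vertically, h_p = y_p·sinθ = 2.745 × 0.963630 = 2.64516 m.

h_p = 2.65 m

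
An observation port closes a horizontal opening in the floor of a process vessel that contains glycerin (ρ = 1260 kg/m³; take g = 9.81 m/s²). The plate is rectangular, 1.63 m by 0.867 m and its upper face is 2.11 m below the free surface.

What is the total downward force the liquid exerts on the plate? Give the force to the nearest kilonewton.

γ = ρg = 1260 × 9.81 / 1000 = 12.3606 kN/m³.
The plate is horizontal, so pressure is uniform at p = γ·h = 12.3606 × 2.11 = 26.0809 kN/m².
A = 1.63 × 0.867 = 1.41321 m².
F = p·A = 26.0809 × 1.41321 = 36.8578 kN.

F ≈ 37 kN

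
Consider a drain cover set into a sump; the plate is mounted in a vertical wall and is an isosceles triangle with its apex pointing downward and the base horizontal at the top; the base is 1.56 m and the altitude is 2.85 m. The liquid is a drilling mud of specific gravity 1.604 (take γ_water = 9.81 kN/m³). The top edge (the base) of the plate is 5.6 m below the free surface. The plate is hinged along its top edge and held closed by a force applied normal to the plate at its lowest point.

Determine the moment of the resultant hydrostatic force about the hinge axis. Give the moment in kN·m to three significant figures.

M ≈ 233 kN·m

γ = 1.604 × 9.81 = 15.73524 kN/m³.
With the apex down, the centroid sits h/3 = 2.85/3 = 0.95 m below the base (the top edge), so the centroid depth is h_c = 5.6 + 0.95 = 6.55 m.
A = ½ × 1.56 × 2.85 = 2.223 m².
Resultant F = γ·h_c·A = 15.73524 × 6.55 × 2.223 = 229.115 kN.
I_c = b·h³/36 = 1.56 × 2.85³/36 = 1.00313 m⁴.
Centre of pressure: y_p = y_c + I_c/(y_c·A) = 6.55 + 1.00313/(6.55 × 2.223) = 6.55 + 0.0688932 = 6.61889 m along the plane.
The resultant acts 0.95 + 0.0688932 = 1.01889 m (along the plate) below the hinge at the top edge, so the moment about the hinge is M = F × 1.01889 = 229.115 × 1.01889 = 233.443 kN·m.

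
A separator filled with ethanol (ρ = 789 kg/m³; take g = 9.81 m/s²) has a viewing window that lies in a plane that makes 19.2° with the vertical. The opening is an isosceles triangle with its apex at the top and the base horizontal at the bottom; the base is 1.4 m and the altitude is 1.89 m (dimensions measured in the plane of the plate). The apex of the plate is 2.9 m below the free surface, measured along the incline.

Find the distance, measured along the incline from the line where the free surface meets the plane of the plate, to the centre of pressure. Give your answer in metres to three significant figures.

γ = ρg = 789 × 9.81 / 1000 = 7.74009 kN/m³.
The plate makes 19.2° with the vertical, i.e. θ = 90° − 19.2° = 70.8° to the horizontal. Measuring y along the incline from the free-surface line, vertical depth h = y·sinθ with sinθ = 0.944376.
With the apex up, the centroid sits 2h/3 = 2 × 1.89/3 = 1.26 m below the apex, so y_c = 2.9 + 1.26 = 4.16 m and h_c = 4.16 × 0.944376 = 3.9286 m.
A = ½ × 1.4 × 1.89 = 1.323 m².
Resultant F = γ·h_c·A = 7.74009 × 3.9286 × 1.323 = 40.2294 kN.
I_c = b·h³/36 = 1.4 × 1.89³/36 = 0.262549 m⁴.
Centre of pressure: y_p = y_c + I_c/(y_c·A) = 4.16 + 0.262549/(4.16 × 1.323) = 4.16 + 0.0477043 = 4.2077 m along the plane.

y_p = 4.21 m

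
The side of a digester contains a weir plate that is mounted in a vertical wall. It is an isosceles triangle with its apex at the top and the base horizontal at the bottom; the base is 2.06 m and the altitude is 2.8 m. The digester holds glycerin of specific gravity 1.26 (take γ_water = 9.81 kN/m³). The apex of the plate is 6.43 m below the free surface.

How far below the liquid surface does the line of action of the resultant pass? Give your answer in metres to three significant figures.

γ = 1.26 × 9.81 = 12.3606 kN/m³.
With the apex up, the centroid sits 2h/3 = 2 × 2.8/3 = 1.86667 m below the apex, so the centroid depth is h_c = 6.43 + 1.86667 = 8.29667 m.
A = ½ × 2.06 × 2.8 = 2.884 m².
Resultant F = γ·h_c·A = 12.3606 × 8.29667 × 2.884 = 295.759 kN.
I_c = b·h³/36 = 2.06 × 2.8³/36 = 1.25614 m⁴.
Centre of pressure: y_p = y_c + I_c/(y_c·A) = 8.29667 + 1.25614/(8.29667 × 2.884) = 8.29667 + 0.0524975 = 8.34917 m along the plane.

h_p = 8.35 m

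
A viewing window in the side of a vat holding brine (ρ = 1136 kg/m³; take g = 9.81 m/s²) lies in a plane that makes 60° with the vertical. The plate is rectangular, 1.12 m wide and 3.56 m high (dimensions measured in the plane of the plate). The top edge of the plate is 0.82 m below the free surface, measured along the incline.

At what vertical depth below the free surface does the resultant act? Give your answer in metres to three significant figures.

h_p = 1.50 m

γ = ρg = 1136 × 9.81 / 1000 = 11.14416 kN/m³.
The plate makes 60° with the vertical, i.e. θ = 90° − 60° = 30° to the horizontal. Measuring y along the incline from the free-surface line, vertical depth h = y·sinθ with sinθ = 0.500000.
The centroid lies 3.56/2 = 1.78 m below the top edge, so y_c = 0.82 + 1.78 = 2.6 m and h_c = 2.6 × 0.500000 = 1.3 m.
A = 1.12 × 3.56 = 3.9872 m².
Resultant F = γ·h_c·A = 11.14416 × 1.3 × 3.9872 = 57.7642 kN.
I_c = b·h³/12 = 1.12 × 3.56³/12 = 4.21101 m⁴.
Centre of pressure: y_p = y_c + I_c/(y_c·A) = 2.6 + 4.21101/(2.6 × 3.9872) = 2.6 + 0.406205 = 3.00621 m along the plane.
Vertically, h_p = y_p·sinθ = 3.00621 × 0.500000 = 1.5031 m.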